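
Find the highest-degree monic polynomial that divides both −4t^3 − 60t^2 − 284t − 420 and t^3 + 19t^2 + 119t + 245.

t^2 + 12t + 35

Apply the Euclidean algorithm:
  −4t^3 − 60t^2 − 284t − 420 = (−4)(t^3 + 19t^2 + 119t + 245) + (16t^2 + 192t + 560)
  t^3 + 19t^2 + 119t + 245 = ((1/16)t + 7/16)(16t^2 + 192t + 560) + (0)
Last nonzero remainder: 16t^2 + 192t + 560. Dividing through by 16 gives the monic gcd t^2 + 12t + 35.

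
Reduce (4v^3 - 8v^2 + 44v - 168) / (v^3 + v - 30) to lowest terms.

(4v^2 + 4v + 56)/(v^2 + 3v + 10)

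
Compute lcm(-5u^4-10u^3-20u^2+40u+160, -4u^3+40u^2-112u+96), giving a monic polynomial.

By polynomial division,
  -5u^4-10u^3-20u^2+40u+160 = ((5/4)u+15)(-4u^3+40u^2-112u+96) + (-480u^2+1600u-1280)
  -4u^3+40u^2-112u+96 = ((1/120)u-1/18)(-480u^2+1600u-1280) + (-(112/9)u+224/9)
  -480u^2+1600u-1280 = ((270/7)u-360/7)(-(112/9)u+224/9) + (0)
Last nonzero remainder: -(112/9)u+224/9. Dividing through by -112/9 gives the monic gcd u-2.
Then lcm(f, g) = f·g / gcd(f, g); expanding and making the result monic gives the answer.

u^6-6u^5-16u^3+80u^2+160u-384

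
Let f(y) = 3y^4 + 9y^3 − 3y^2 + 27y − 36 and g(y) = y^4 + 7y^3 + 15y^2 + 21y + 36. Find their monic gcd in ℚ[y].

y^3 + 4y^2 + 3y + 12

Euclidean algorithm in ℚ[y]:
  3y^4 + 9y^3 − 3y^2 + 27y − 36 = (3)(y^4 + 7y^3 + 15y^2 + 21y + 36) + (−12y^3 − 48y^2 − 36y − 144)
  y^4 + 7y^3 + 15y^2 + 21y + 36 = (−(1/12)y − 1/4)(−12y^3 − 48y^2 − 36y − 144) + (0)
Last nonzero remainder: −12y^3 − 48y^2 − 36y − 144. Dividing through by −12 gives the monic gcd y^3 + 4y^2 + 3y + 12.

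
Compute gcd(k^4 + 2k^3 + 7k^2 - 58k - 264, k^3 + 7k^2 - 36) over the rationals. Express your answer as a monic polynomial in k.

k + 3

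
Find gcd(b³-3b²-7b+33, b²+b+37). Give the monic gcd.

1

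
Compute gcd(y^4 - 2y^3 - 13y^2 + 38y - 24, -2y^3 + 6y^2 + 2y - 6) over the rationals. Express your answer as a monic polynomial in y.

y^2 - 4y + 3

Apply the Euclidean algorithm:
  y^4 - 2y^3 - 13y^2 + 38y - 24 = (-(1/2)y - 1/2)(-2y^3 + 6y^2 + 2y - 6) + (-9y^2 + 36y - 27)
  -2y^3 + 6y^2 + 2y - 6 = ((2/9)y + 2/9)(-9y^2 + 36y - 27) + (0)
Last nonzero remainder: -9y^2 + 36y - 27. Dividing through by -9 gives the monic gcd y^2 - 4y + 3.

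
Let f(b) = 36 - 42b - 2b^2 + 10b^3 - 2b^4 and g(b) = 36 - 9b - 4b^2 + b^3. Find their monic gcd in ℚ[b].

-3 + b

Euclidean algorithm in ℚ[b]:
  -2b^4 + 10b^3 - 2b^2 - 42b + 36 = (-2b + 2)(b^3 - 4b^2 - 9b + 36) + (-12b^2 + 48b - 36)
  b^3 - 4b^2 - 9b + 36 = (-(1/12)b)(-12b^2 + 48b - 36) + (-12b + 36)
  -12b^2 + 48b - 36 = (b - 1)(-12b + 36) + (0)
Last nonzero remainder: -12b + 36. Dividing through by -12 gives the monic gcd b - 3.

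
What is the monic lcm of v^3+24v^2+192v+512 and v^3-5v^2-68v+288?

v^5+11v^4-84v^3-1120v^2+256v+18432

Apply the Euclidean algorithm:
  v^3+24v^2+192v+512 = (v^3-5v^2-68v+288) + (29v^2+260v+224)
  v^3-5v^2-68v+288 = ((1/29)v-405/841)(29v^2+260v+224) + ((41616/841)v+332928/841)
  29v^2+260v+224 = ((24389/41616)v+5887/10404)((41616/841)v+332928/841) + (0)
Last nonzero remainder: (41616/841)v+332928/841. Dividing through by 41616/841 gives the monic gcd v+8.
Then lcm(f, g) = f·g / gcd(f, g); expanding and making the result monic gives the answer.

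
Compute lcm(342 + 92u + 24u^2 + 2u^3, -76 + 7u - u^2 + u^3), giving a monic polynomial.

Euclidean algorithm in ℚ[u]:
  2u^3 + 24u^2 + 92u + 342 = (2)(u^3 - u^2 + 7u - 76) + (26u^2 + 78u + 494)
  u^3 - u^2 + 7u - 76 = ((1/26)u - 2/13)(26u^2 + 78u + 494) + (0)
Last nonzero remainder: 26u^2 + 78u + 494. Dividing through by 26 gives the monic gcd u^2 + 3u + 19.
Then lcm(f, g) = f·g / gcd(f, g); expanding and making the result monic gives the answer.

-684 - 13u - 2u^2 + 8u^3 + u^4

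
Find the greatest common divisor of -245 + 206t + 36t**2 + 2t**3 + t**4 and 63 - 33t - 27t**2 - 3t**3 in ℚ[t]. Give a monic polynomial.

-1 + t

By polynomial division,
  t**4 + 2t**3 + 36t**2 + 206t - 245 = (-(1/3)t + 7/3)(-3t**3 - 27t**2 - 33t + 63) + (88t**2 + 304t - 392)
  -3t**3 - 27t**2 - 33t + 63 = (-(3/88)t - 183/968)(88t**2 + 304t - 392) + ((1344/121)t - 1344/121)
  88t**2 + 304t - 392 = ((1331/168)t + 847/24)((1344/121)t - 1344/121) + (0)
Last nonzero remainder: (1344/121)t - 1344/121. Dividing through by 1344/121 gives the monic gcd t - 1.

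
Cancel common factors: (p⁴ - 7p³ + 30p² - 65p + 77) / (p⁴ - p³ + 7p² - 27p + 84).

(p² - 3p + 11)/(p² + 3p + 12)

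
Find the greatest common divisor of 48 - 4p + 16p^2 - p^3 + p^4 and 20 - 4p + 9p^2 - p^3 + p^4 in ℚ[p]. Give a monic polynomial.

By polynomial division,
  p^4 - p^3 + 16p^2 - 4p + 48 = (p^4 - p^3 + 9p^2 - 4p + 20) + (7p^2 + 28)
  p^4 - p^3 + 9p^2 - 4p + 20 = ((1/7)p^2 - (1/7)p + 5/7)(7p^2 + 28) + (0)
Last nonzero remainder: 7p^2 + 28. Dividing through by 7 gives the monic gcd p^2 + 4.

4 + p^2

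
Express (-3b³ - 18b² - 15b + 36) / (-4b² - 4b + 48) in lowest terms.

(3b² + 6b - 9)/(4b - 12)

By polynomial division,
  -3b³ - 18b² - 15b + 36 = ((3/4)b + 15/4)(-4b² - 4b + 48) + (-36b - 144)
  -4b² - 4b + 48 = ((1/9)b - 1/3)(-36b - 144) + (0)
Last nonzero remainder: -36b - 144. Dividing through by -36 gives the monic gcd b + 4.
Cancel b + 4 from numerator and denominator to get the reduced form.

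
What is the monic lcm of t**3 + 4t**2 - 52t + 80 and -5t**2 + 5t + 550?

t**4 - 7t**3 - 96t**2 + 652t - 880

Repeated division with remainder:
  t**3 + 4t**2 - 52t + 80 = (-(1/5)t - 1)(-5t**2 + 5t + 550) + (63t + 630)
  -5t**2 + 5t + 550 = (-(5/63)t + 55/63)(63t + 630) + (0)
Last nonzero remainder: 63t + 630. Dividing through by 63 gives the monic gcd t + 10.
Then lcm(f, g) = f·g / gcd(f, g); expanding and making the result monic gives the answer.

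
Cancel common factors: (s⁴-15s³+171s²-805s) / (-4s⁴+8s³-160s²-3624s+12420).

(-s²+7s)/(4s²+24s-108)

By polynomial division,
  s⁴-15s³+171s²-805s = (-1/4)(-4s⁴+8s³-160s²-3624s+12420) + (-13s³+131s²-1711s+3105)
  -4s⁴+8s³-160s²-3624s+12420 = ((4/13)s+420/169)(-13s³+131s²-1711s+3105) + ((6912/169)s²-(55296/169)s+794880/169)
  -13s³+131s²-1711s+3105 = (-(2197/6912)s+169/256)((6912/169)s²-(55296/169)s+794880/169) + (0)
Last nonzero remainder: (6912/169)s²-(55296/169)s+794880/169. Dividing through by 6912/169 gives the monic gcd s²-8s+115.
Cancel s²-8s+115 from numerator and denominator to get the reduced form.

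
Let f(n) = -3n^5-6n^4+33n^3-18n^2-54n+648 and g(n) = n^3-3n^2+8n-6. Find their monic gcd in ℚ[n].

n^2-2n+6

Euclidean algorithm in ℚ[n]:
  -3n^5-6n^4+33n^3-18n^2-54n+648 = (-3n^2-15n+12)(n^3-3n^2+8n-6) + (120n^2-240n+720)
  n^3-3n^2+8n-6 = ((1/120)n-1/120)(120n^2-240n+720) + (0)
Last nonzero remainder: 120n^2-240n+720. Dividing through by 120 gives the monic gcd n^2-2n+6.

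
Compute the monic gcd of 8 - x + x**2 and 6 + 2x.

1

By polynomial division,
  x**2 - x + 8 = ((1/2)x - 2)(2x + 6) + (20)
  2x + 6 = ((1/10)x + 3/10)(20) + (0)
The last nonzero remainder is the constant 20, so the polynomials are coprime and gcd = 1.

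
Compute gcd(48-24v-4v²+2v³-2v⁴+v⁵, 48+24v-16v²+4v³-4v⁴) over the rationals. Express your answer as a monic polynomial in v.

-12+6v-2v²+v³

Euclidean algorithm in ℚ[v]:
  v⁵-2v⁴+2v³-4v²-24v+48 = (-(1/4)v+1/4)(-4v⁴+4v³-16v²+24v+48) + (-3v³+6v²-18v+36)
  -4v⁴+4v³-16v²+24v+48 = ((4/3)v+4/3)(-3v³+6v²-18v+36) + (0)
Last nonzero remainder: -3v³+6v²-18v+36. Dividing through by -3 gives the monic gcd v³-2v²+6v-12.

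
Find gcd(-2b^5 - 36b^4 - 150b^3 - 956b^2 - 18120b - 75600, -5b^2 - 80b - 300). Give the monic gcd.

b^2 + 16b + 60

Repeated division with remainder:
  -2b^5 - 36b^4 - 150b^3 - 956b^2 - 18120b - 75600 = ((2/5)b^3 + (4/5)b^2 - (34/5)b + 252)(-5b^2 - 80b - 300) + (0)
Last nonzero remainder: -5b^2 - 80b - 300. Dividing through by -5 gives the monic gcd b^2 + 16b + 60.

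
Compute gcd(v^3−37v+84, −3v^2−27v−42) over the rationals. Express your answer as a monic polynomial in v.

v+7

Euclidean algorithm in ℚ[v]:
  v^3−37v+84 = (−(1/3)v+3)(−3v^2−27v−42) + (30v+210)
  −3v^2−27v−42 = (−(1/10)v−1/5)(30v+210) + (0)
Last nonzero remainder: 30v+210. Dividing through by 30 gives the monic gcd v+7.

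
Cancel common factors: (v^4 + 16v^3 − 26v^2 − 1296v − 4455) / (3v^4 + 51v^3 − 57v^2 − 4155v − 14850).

Apply the Euclidean algorithm:
  v^4 + 16v^3 − 26v^2 − 1296v − 4455 = (1/3)(3v^4 + 51v^3 − 57v^2 − 4155v − 14850) + (−v^3 − 7v^2 + 89v + 495)
  3v^4 + 51v^3 − 57v^2 − 4155v − 14850 = (−3v − 30)(−v^3 − 7v^2 + 89v + 495) + (0)
Last nonzero remainder: −v^3 − 7v^2 + 89v + 495. Dividing through by −1 gives the monic gcd v^3 + 7v^2 − 89v − 495.
Cancel v^3 + 7v^2 − 89v − 495 from numerator and denominator to get the reduced form.

(v + 9)/(3v + 30)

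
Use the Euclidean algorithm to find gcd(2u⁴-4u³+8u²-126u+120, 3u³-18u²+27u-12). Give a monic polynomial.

u²-5u+4

Apply the Euclidean algorithm:
  2u⁴-4u³+8u²-126u+120 = ((2/3)u+8/3)(3u³-18u²+27u-12) + (38u²-190u+152)
  3u³-18u²+27u-12 = ((3/38)u-3/38)(38u²-190u+152) + (0)
Last nonzero remainder: 38u²-190u+152. Dividing through by 38 gives the monic gcd u²-5u+4.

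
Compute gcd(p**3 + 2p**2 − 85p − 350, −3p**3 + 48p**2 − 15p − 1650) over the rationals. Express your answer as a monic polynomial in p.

Apply the Euclidean algorithm:
  p**3 + 2p**2 − 85p − 350 = (−1/3)(−3p**3 + 48p**2 − 15p − 1650) + (18p**2 − 90p − 900)
  −3p**3 + 48p**2 − 15p − 1650 = (−(1/6)p + 11/6)(18p**2 − 90p − 900) + (0)
Last nonzero remainder: 18p**2 − 90p − 900. Dividing through by 18 gives the monic gcd p**2 − 5p − 50.

p**2 − 5p − 50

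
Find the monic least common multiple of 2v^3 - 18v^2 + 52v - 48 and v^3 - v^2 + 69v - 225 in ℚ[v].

v^5 - 7v^4 + 83v^3 - 647v^2 + 1902v - 1800

Repeated division with remainder:
  2v^3 - 18v^2 + 52v - 48 = (2)(v^3 - v^2 + 69v - 225) + (-16v^2 - 86v + 402)
  v^3 - v^2 + 69v - 225 = (-(1/16)v + 51/128)(-16v^2 - 86v + 402) + ((8217/64)v - 24651/64)
  -16v^2 - 86v + 402 = (-(1024/8217)v - 8576/8217)((8217/64)v - 24651/64) + (0)
Last nonzero remainder: (8217/64)v - 24651/64. Dividing through by 8217/64 gives the monic gcd v - 3.
Then lcm(f, g) = f·g / gcd(f, g); expanding and making the result monic gives the answer.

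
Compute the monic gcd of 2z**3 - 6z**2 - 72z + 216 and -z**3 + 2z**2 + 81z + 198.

By polynomial division,
  2z**3 - 6z**2 - 72z + 216 = (-2)(-z**3 + 2z**2 + 81z + 198) + (-2z**2 + 90z + 612)
  -z**3 + 2z**2 + 81z + 198 = ((1/2)z + 43/2)(-2z**2 + 90z + 612) + (-2160z - 12960)
  -2z**2 + 90z + 612 = ((1/1080)z - 17/360)(-2160z - 12960) + (0)
Last nonzero remainder: -2160z - 12960. Dividing through by -2160 gives the monic gcd z + 6.

z + 6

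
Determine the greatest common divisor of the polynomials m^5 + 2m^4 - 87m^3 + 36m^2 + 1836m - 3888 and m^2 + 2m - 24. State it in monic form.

Apply the Euclidean algorithm:
  m^5 + 2m^4 - 87m^3 + 36m^2 + 1836m - 3888 = (m^3 - 63m + 162)(m^2 + 2m - 24) + (0)
The last nonzero remainder m^2 + 2m - 24 is already monic.

m^2 + 2m - 24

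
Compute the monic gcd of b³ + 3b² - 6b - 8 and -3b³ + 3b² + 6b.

By polynomial division,
  b³ + 3b² - 6b - 8 = (-1/3)(-3b³ + 3b² + 6b) + (4b² - 4b - 8)
  -3b³ + 3b² + 6b = (-(3/4)b)(4b² - 4b - 8) + (0)
Last nonzero remainder: 4b² - 4b - 8. Dividing through by 4 gives the monic gcd b² - b - 2.

b² - b - 2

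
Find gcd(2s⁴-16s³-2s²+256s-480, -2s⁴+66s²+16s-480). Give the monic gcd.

s³-4s²-17s+60

Repeated division with remainder:
  2s⁴-16s³-2s²+256s-480 = (-1)(-2s⁴+66s²+16s-480) + (-16s³+64s²+272s-960)
  -2s⁴+66s²+16s-480 = ((1/8)s+1/2)(-16s³+64s²+272s-960) + (0)
Last nonzero remainder: -16s³+64s²+272s-960. Dividing through by -16 gives the monic gcd s³-4s²-17s+60.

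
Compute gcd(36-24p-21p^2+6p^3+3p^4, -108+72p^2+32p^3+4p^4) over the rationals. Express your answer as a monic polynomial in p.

-3+2p+p^2

Euclidean algorithm in ℚ[p]:
  3p^4+6p^3-21p^2-24p+36 = (3/4)(4p^4+32p^3+72p^2-108) + (-18p^3-75p^2-24p+117)
  4p^4+32p^3+72p^2-108 = (-(2/9)p-23/27)(-18p^3-75p^2-24p+117) + ((25/9)p^2+(50/9)p-25/3)
  -18p^3-75p^2-24p+117 = (-(162/25)p-351/25)((25/9)p^2+(50/9)p-25/3) + (0)
Last nonzero remainder: (25/9)p^2+(50/9)p-25/3. Dividing through by 25/9 gives the monic gcd p^2+2p-3.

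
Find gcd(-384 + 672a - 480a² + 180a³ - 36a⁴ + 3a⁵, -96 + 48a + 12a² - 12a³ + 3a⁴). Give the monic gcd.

Apply the Euclidean algorithm:
  3a⁵ - 36a⁴ + 180a³ - 480a² + 672a - 384 = (a - 8)(3a⁴ - 12a³ + 12a² + 48a - 96) + (72a³ - 432a² + 1152a - 1152)
  3a⁴ - 12a³ + 12a² + 48a - 96 = ((1/24)a + 1/12)(72a³ - 432a² + 1152a - 1152) + (0)
Last nonzero remainder: 72a³ - 432a² + 1152a - 1152. Dividing through by 72 gives the monic gcd a³ - 6a² + 16a - 16.

-16 + 16a - 6a² + a³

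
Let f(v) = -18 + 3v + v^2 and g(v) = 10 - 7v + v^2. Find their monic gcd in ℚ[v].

1

Apply the Euclidean algorithm:
  v^2 + 3v - 18 = (v^2 - 7v + 10) + (10v - 28)
  v^2 - 7v + 10 = ((1/10)v - 21/50)(10v - 28) + (-44/25)
  10v - 28 = (-(125/22)v + 175/11)(-44/25) + (0)
The last nonzero remainder is the constant -44/25, so the polynomials are coprime and gcd = 1.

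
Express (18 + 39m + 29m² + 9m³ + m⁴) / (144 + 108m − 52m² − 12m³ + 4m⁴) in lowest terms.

(6 + 5m + m²)/(48 − 28m + 4m²)

Euclidean algorithm in ℚ[m]:
  m⁴ + 9m³ + 29m² + 39m + 18 = (1/4)(4m⁴ − 12m³ − 52m² + 108m + 144) + (12m³ + 42m² + 12m − 18)
  4m⁴ − 12m³ − 52m² + 108m + 144 = ((1/3)m − 13/6)(12m³ + 42m² + 12m − 18) + (35m² + 140m + 105)
  12m³ + 42m² + 12m − 18 = ((12/35)m − 6/35)(35m² + 140m + 105) + (0)
Last nonzero remainder: 35m² + 140m + 105. Dividing through by 35 gives the monic gcd m² + 4m + 3.
Cancel m² + 4m + 3 from numerator and denominator to get the reduced form.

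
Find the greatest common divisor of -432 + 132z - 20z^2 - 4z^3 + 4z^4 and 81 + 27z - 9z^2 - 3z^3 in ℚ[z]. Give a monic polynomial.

-3 + z

Apply the Euclidean algorithm:
  4z^4 - 4z^3 - 20z^2 + 132z - 432 = (-(4/3)z + 16/3)(-3z^3 - 9z^2 + 27z + 81) + (64z^2 + 96z - 864)
  -3z^3 - 9z^2 + 27z + 81 = (-(3/64)z - 9/128)(64z^2 + 96z - 864) + (-(27/4)z + 81/4)
  64z^2 + 96z - 864 = (-(256/27)z - 128/3)(-(27/4)z + 81/4) + (0)
Last nonzero remainder: -(27/4)z + 81/4. Dividing through by -27/4 gives the monic gcd z - 3.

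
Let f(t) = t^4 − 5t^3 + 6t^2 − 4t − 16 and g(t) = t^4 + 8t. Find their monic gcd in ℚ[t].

t^2 − 2t + 4

Euclidean algorithm in ℚ[t]:
  t^4 − 5t^3 + 6t^2 − 4t − 16 = (t^4 + 8t) + (−5t^3 + 6t^2 − 12t − 16)
  t^4 + 8t = (−(1/5)t − 6/25)(−5t^3 + 6t^2 − 12t − 16) + (−(24/25)t^2 + (48/25)t − 96/25)
  −5t^3 + 6t^2 − 12t − 16 = ((125/24)t + 25/6)(−(24/25)t^2 + (48/25)t − 96/25) + (0)
Last nonzero remainder: −(24/25)t^2 + (48/25)t − 96/25. Dividing through by −24/25 gives the monic gcd t^2 − 2t + 4.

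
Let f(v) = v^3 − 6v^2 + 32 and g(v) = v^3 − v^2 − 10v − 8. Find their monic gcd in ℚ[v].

By polynomial division,
  v^3 − 6v^2 + 32 = (v^3 − v^2 − 10v − 8) + (−5v^2 + 10v + 40)
  v^3 − v^2 − 10v − 8 = (−(1/5)v − 1/5)(−5v^2 + 10v + 40) + (0)
Last nonzero remainder: −5v^2 + 10v + 40. Dividing through by −5 gives the monic gcd v^2 − 2v − 8.

v^2 − 2v − 8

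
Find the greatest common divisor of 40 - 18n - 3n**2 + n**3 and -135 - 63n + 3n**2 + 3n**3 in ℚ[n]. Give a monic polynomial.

-5 + n

Repeated division with remainder:
  n**3 - 3n**2 - 18n + 40 = (1/3)(3n**3 + 3n**2 - 63n - 135) + (-4n**2 + 3n + 85)
  3n**3 + 3n**2 - 63n - 135 = (-(3/4)n - 21/16)(-4n**2 + 3n + 85) + ((75/16)n - 375/16)
  -4n**2 + 3n + 85 = (-(64/75)n - 272/75)((75/16)n - 375/16) + (0)
Last nonzero remainder: (75/16)n - 375/16. Dividing through by 75/16 gives the monic gcd n - 5.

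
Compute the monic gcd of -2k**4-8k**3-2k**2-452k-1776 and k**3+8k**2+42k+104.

Apply the Euclidean algorithm:
  -2k**4-8k**3-2k**2-452k-1776 = (-2k+8)(k**3+8k**2+42k+104) + (18k**2-580k-2608)
  k**3+8k**2+42k+104 = ((1/18)k+181/81)(18k**2-580k-2608) + ((120118/81)k+480472/81)
  18k**2-580k-2608 = ((729/60059)k-26406/60059)((120118/81)k+480472/81) + (0)
Last nonzero remainder: (120118/81)k+480472/81. Dividing through by 120118/81 gives the monic gcd k+4.

k+4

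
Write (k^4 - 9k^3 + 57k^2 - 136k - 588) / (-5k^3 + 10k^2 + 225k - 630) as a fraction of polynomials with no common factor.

Repeated division with remainder:
  k^4 - 9k^3 + 57k^2 - 136k - 588 = (-(1/5)k + 7/5)(-5k^3 + 10k^2 + 225k - 630) + (88k^2 - 577k + 294)
  -5k^3 + 10k^2 + 225k - 630 = (-(5/88)k - 2005/7744)(88k^2 - 577k + 294) + ((714875/7744)k - 2144625/3872)
  88k^2 - 577k + 294 = ((681472/714875)k - 54208/102125)((714875/7744)k - 2144625/3872) + (0)
Last nonzero remainder: (714875/7744)k - 2144625/3872. Dividing through by 714875/7744 gives the monic gcd k - 6.
Cancel k - 6 from numerator and denominator to get the reduced form.

(-k^3 + 3k^2 - 39k - 98)/(5k^2 + 20k - 105)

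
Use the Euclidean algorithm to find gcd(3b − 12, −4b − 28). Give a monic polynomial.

1

Apply the Euclidean algorithm:
  3b − 12 = (−3/4)(−4b − 28) + (−33)
  −4b − 28 = ((4/33)b + 28/33)(−33) + (0)
The last nonzero remainder is the constant −33, so the polynomials are coprime and gcd = 1.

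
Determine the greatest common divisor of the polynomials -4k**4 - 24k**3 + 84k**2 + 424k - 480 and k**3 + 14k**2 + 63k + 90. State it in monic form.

k**2 + 11k + 30

Apply the Euclidean algorithm:
  -4k**4 - 24k**3 + 84k**2 + 424k - 480 = (-4k + 32)(k**3 + 14k**2 + 63k + 90) + (-112k**2 - 1232k - 3360)
  k**3 + 14k**2 + 63k + 90 = (-(1/112)k - 3/112)(-112k**2 - 1232k - 3360) + (0)
Last nonzero remainder: -112k**2 - 1232k - 3360. Dividing through by -112 gives the monic gcd k**2 + 11k + 30.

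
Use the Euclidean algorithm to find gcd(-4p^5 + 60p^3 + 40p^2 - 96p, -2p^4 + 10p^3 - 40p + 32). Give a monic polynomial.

p^3 - 3p^2 - 6p + 8

Repeated division with remainder:
  -4p^5 + 60p^3 + 40p^2 - 96p = (2p + 10)(-2p^4 + 10p^3 - 40p + 32) + (-40p^3 + 120p^2 + 240p - 320)
  -2p^4 + 10p^3 - 40p + 32 = ((1/20)p - 1/10)(-40p^3 + 120p^2 + 240p - 320) + (0)
Last nonzero remainder: -40p^3 + 120p^2 + 240p - 320. Dividing through by -40 gives the monic gcd p^3 - 3p^2 - 6p + 8.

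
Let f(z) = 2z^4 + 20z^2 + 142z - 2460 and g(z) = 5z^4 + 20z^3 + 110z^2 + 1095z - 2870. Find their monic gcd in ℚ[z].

z^2 - z + 41

Euclidean algorithm in ℚ[z]:
  2z^4 + 20z^2 + 142z - 2460 = (2/5)(5z^4 + 20z^3 + 110z^2 + 1095z - 2870) + (-8z^3 - 24z^2 - 296z - 1312)
  5z^4 + 20z^3 + 110z^2 + 1095z - 2870 = (-(5/8)z - 5/8)(-8z^3 - 24z^2 - 296z - 1312) + (-90z^2 + 90z - 3690)
  -8z^3 - 24z^2 - 296z - 1312 = ((4/45)z + 16/45)(-90z^2 + 90z - 3690) + (0)
Last nonzero remainder: -90z^2 + 90z - 3690. Dividing through by -90 gives the monic gcd z^2 - z + 41.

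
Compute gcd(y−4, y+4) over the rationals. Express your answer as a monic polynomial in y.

Apply the Euclidean algorithm:
  y−4 = (y+4) + (−8)
  y+4 = (−(1/8)y−1/2)(−8) + (0)
The last nonzero remainder is the constant −8, so the polynomials are coprime and gcd = 1.

1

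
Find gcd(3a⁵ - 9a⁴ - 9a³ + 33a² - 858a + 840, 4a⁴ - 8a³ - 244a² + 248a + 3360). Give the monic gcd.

Euclidean algorithm in ℚ[a]:
  3a⁵ - 9a⁴ - 9a³ + 33a² - 858a + 840 = ((3/4)a - 3/4)(4a⁴ - 8a³ - 244a² + 248a + 3360) + (168a³ - 336a² - 3192a + 3360)
  4a⁴ - 8a³ - 244a² + 248a + 3360 = ((1/42)a)(168a³ - 336a² - 3192a + 3360) + (-168a² + 168a + 3360)
  168a³ - 336a² - 3192a + 3360 = (-a + 1)(-168a² + 168a + 3360) + (0)
Last nonzero remainder: -168a² + 168a + 3360. Dividing through by -168 gives the monic gcd a² - a - 20.

a² - a - 20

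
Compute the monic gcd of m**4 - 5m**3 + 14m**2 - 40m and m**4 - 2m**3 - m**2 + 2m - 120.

Repeated division with remainder:
  m**4 - 5m**3 + 14m**2 - 40m = (m**4 - 2m**3 - m**2 + 2m - 120) + (-3m**3 + 15m**2 - 42m + 120)
  m**4 - 2m**3 - m**2 + 2m - 120 = (-(1/3)m - 1)(-3m**3 + 15m**2 - 42m + 120) + (0)
Last nonzero remainder: -3m**3 + 15m**2 - 42m + 120. Dividing through by -3 gives the monic gcd m**3 - 5m**2 + 14m - 40.

m**3 - 5m**2 + 14m - 40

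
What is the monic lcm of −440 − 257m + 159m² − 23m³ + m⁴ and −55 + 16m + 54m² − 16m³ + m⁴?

By polynomial division,
  m⁴ − 23m³ + 159m² − 257m − 440 = (m⁴ − 16m³ + 54m² + 16m − 55) + (−7m³ + 105m² − 273m − 385)
  m⁴ − 16m³ + 54m² + 16m − 55 = (−(1/7)m + 1/7)(−7m³ + 105m² − 273m − 385) + (0)
Last nonzero remainder: −7m³ + 105m² − 273m − 385. Dividing through by −7 gives the monic gcd m³ − 15m² + 39m + 55.
Then lcm(f, g) = f·g / gcd(f, g); expanding and making the result monic gives the answer.

440 − 183m − 416m² + 182m³ − 24m⁴ + m⁵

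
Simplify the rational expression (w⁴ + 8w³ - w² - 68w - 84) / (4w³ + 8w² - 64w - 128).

(w³ + 6w² - 13w - 42)/(4w² - 64)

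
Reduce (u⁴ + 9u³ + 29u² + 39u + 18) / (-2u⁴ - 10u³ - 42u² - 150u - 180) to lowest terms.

(-u² - 4u - 3)/(2u² + 30)

Apply the Euclidean algorithm:
  u⁴ + 9u³ + 29u² + 39u + 18 = (-1/2)(-2u⁴ - 10u³ - 42u² - 150u - 180) + (4u³ + 8u² - 36u - 72)
  -2u⁴ - 10u³ - 42u² - 150u - 180 = (-(1/2)u - 3/2)(4u³ + 8u² - 36u - 72) + (-48u² - 240u - 288)
  4u³ + 8u² - 36u - 72 = (-(1/12)u + 1/4)(-48u² - 240u - 288) + (0)
Last nonzero remainder: -48u² - 240u - 288. Dividing through by -48 gives the monic gcd u² + 5u + 6.
Cancel u² + 5u + 6 from numerator and denominator to get the reduced form.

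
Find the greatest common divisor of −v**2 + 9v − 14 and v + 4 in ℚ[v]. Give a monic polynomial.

Apply the Euclidean algorithm:
  −v**2 + 9v − 14 = (−v + 13)(v + 4) + (−66)
  v + 4 = (−(1/66)v − 2/33)(−66) + (0)
The last nonzero remainder is the constant −66, so the polynomials are coprime and gcd = 1.

1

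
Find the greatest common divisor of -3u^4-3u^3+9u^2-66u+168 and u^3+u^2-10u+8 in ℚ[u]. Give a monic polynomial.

u^2+2u-8

Apply the Euclidean algorithm:
  -3u^4-3u^3+9u^2-66u+168 = (-3u)(u^3+u^2-10u+8) + (-21u^2-42u+168)
  u^3+u^2-10u+8 = (-(1/21)u+1/21)(-21u^2-42u+168) + (0)
Last nonzero remainder: -21u^2-42u+168. Dividing through by -21 gives the monic gcd u^2+2u-8.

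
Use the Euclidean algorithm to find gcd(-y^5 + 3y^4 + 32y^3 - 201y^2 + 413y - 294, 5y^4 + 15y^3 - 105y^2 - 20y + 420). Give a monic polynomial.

Apply the Euclidean algorithm:
  -y^5 + 3y^4 + 32y^3 - 201y^2 + 413y - 294 = (-(1/5)y + 6/5)(5y^4 + 15y^3 - 105y^2 - 20y + 420) + (-7y^3 - 79y^2 + 521y - 798)
  5y^4 + 15y^3 - 105y^2 - 20y + 420 = (-(5/7)y + 290/49)(-7y^3 - 79y^2 + 521y - 798) + ((36000/49)y^2 - (180000/49)y + 36000/7)
  -7y^3 - 79y^2 + 521y - 798 = (-(343/36000)y - 931/6000)((36000/49)y^2 - (180000/49)y + 36000/7) + (0)
Last nonzero remainder: (36000/49)y^2 - (180000/49)y + 36000/7. Dividing through by 36000/49 gives the monic gcd y^2 - 5y + 7.

y^2 - 5y + 7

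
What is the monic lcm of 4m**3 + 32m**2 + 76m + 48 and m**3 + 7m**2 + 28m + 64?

m**5 + 11m**4 + 59m**3 + 197m**2 + 340m + 192

Repeated division with remainder:
  4m**3 + 32m**2 + 76m + 48 = (4)(m**3 + 7m**2 + 28m + 64) + (4m**2 - 36m - 208)
  m**3 + 7m**2 + 28m + 64 = ((1/4)m + 4)(4m**2 - 36m - 208) + (224m + 896)
  4m**2 - 36m - 208 = ((1/56)m - 13/56)(224m + 896) + (0)
Last nonzero remainder: 224m + 896. Dividing through by 224 gives the monic gcd m + 4.
Then lcm(f, g) = f·g / gcd(f, g); expanding and making the result monic gives the answer.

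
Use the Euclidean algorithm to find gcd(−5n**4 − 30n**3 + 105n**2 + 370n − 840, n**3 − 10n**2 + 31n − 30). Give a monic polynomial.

Euclidean algorithm in ℚ[n]:
  −5n**4 − 30n**3 + 105n**2 + 370n − 840 = (−5n − 80)(n**3 − 10n**2 + 31n − 30) + (−540n**2 + 2700n − 3240)
  n**3 − 10n**2 + 31n − 30 = (−(1/540)n + 1/108)(−540n**2 + 2700n − 3240) + (0)
Last nonzero remainder: −540n**2 + 2700n − 3240. Dividing through by −540 gives the monic gcd n**2 − 5n + 6.

n**2 − 5n + 6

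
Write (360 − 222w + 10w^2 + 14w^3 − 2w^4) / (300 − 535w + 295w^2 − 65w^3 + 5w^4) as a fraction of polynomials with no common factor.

Euclidean algorithm in ℚ[w]:
  −2w^4 + 14w^3 + 10w^2 − 222w + 360 = (−2/5)(5w^4 − 65w^3 + 295w^2 − 535w + 300) + (−12w^3 + 128w^2 − 436w + 480)
  5w^4 − 65w^3 + 295w^2 − 535w + 300 = (−(5/12)w + 35/36)(−12w^3 + 128w^2 − 436w + 480) + (−(100/9)w^2 + (800/9)w − 500/3)
  −12w^3 + 128w^2 − 436w + 480 = ((27/25)w − 72/25)(−(100/9)w^2 + (800/9)w − 500/3) + (0)
Last nonzero remainder: −(100/9)w^2 + (800/9)w − 500/3. Dividing through by −100/9 gives the monic gcd w^2 − 8w + 15.
Cancel w^2 − 8w + 15 from numerator and denominator to get the reduced form.

(24 − 2w − 2w^2)/(20 − 25w + 5w^2)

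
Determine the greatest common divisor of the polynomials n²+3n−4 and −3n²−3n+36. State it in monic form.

n+4

Repeated division with remainder:
  n²+3n−4 = (−1/3)(−3n²−3n+36) + (2n+8)
  −3n²−3n+36 = (−(3/2)n+9/2)(2n+8) + (0)
Last nonzero remainder: 2n+8. Dividing through by 2 gives the monic gcd n+4.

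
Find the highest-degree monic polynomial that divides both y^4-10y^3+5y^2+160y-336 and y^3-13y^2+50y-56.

Apply the Euclidean algorithm:
  y^4-10y^3+5y^2+160y-336 = (y+3)(y^3-13y^2+50y-56) + (-6y^2+66y-168)
  y^3-13y^2+50y-56 = (-(1/6)y+1/3)(-6y^2+66y-168) + (0)
Last nonzero remainder: -6y^2+66y-168. Dividing through by -6 gives the monic gcd y^2-11y+28.

y^2-11y+28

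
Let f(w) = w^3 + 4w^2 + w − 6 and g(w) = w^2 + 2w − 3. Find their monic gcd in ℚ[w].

w^2 + 2w − 3

Repeated division with remainder:
  w^3 + 4w^2 + w − 6 = (w + 2)(w^2 + 2w − 3) + (0)
The last nonzero remainder w^2 + 2w − 3 is already monic.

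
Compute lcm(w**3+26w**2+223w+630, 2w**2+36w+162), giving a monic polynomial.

w**4+35w**3+457w**2+2637w+5670

Apply the Euclidean algorithm:
  w**3+26w**2+223w+630 = ((1/2)w+4)(2w**2+36w+162) + (-2w-18)
  2w**2+36w+162 = (-w-9)(-2w-18) + (0)
Last nonzero remainder: -2w-18. Dividing through by -2 gives the monic gcd w+9.
Then lcm(f, g) = f·g / gcd(f, g); expanding and making the result monic gives the answer.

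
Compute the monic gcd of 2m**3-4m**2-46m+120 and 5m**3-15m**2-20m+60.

m-3

Euclidean algorithm in ℚ[m]:
  2m**3-4m**2-46m+120 = (2/5)(5m**3-15m**2-20m+60) + (2m**2-38m+96)
  5m**3-15m**2-20m+60 = ((5/2)m+40)(2m**2-38m+96) + (1260m-3780)
  2m**2-38m+96 = ((1/630)m-8/315)(1260m-3780) + (0)
Last nonzero remainder: 1260m-3780. Dividing through by 1260 gives the monic gcd m-3.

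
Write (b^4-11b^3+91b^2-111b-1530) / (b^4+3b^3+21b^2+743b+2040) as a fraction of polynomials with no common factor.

By polynomial division,
  b^4-11b^3+91b^2-111b-1530 = (b^4+3b^3+21b^2+743b+2040) + (-14b^3+70b^2-854b-3570)
  b^4+3b^3+21b^2+743b+2040 = (-(1/14)b-4/7)(-14b^3+70b^2-854b-3570) + (0)
Last nonzero remainder: -14b^3+70b^2-854b-3570. Dividing through by -14 gives the monic gcd b^3-5b^2+61b+255.
Cancel b^3-5b^2+61b+255 from numerator and denominator to get the reduced form.

(b-6)/(b+8)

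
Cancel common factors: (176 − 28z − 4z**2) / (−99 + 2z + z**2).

Repeated division with remainder:
  −4z**2 − 28z + 176 = (−4)(z**2 + 2z − 99) + (−20z − 220)
  z**2 + 2z − 99 = (−(1/20)z + 9/20)(−20z − 220) + (0)
Last nonzero remainder: −20z − 220. Dividing through by −20 gives the monic gcd z + 11.
Cancel z + 11 from numerator and denominator to get the reduced form.

(16 − 4z)/(−9 + z)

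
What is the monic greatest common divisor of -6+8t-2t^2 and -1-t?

Repeated division with remainder:
  -2t^2+8t-6 = (2t-10)(-t-1) + (-16)
  -t-1 = ((1/16)t+1/16)(-16) + (0)
The last nonzero remainder is the constant -16, so the polynomials are coprime and gcd = 1.

1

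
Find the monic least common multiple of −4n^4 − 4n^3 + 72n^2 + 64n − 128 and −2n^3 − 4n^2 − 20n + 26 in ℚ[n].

By polynomial division,
  −4n^4 − 4n^3 + 72n^2 + 64n − 128 = (2n − 2)(−2n^3 − 4n^2 − 20n + 26) + (104n^2 − 28n − 76)
  −2n^3 − 4n^2 − 20n + 26 = (−(1/52)n − 59/1352)(104n^2 − 28n − 76) + (−(7667/338)n + 7667/338)
  104n^2 − 28n − 76 = (−(35152/7667)n − 25688/7667)(−(7667/338)n + 7667/338) + (0)
Last nonzero remainder: −(7667/338)n + 7667/338. Dividing through by −7667/338 gives the monic gcd n − 1.
Then lcm(f, g) = f·g / gcd(f, g); expanding and making the result monic gives the answer.

n^6 + 4n^5 − 2n^4 − 57n^3 − 250n^2 − 112n + 416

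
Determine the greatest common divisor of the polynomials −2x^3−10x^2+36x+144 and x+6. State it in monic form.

Repeated division with remainder:
  −2x^3−10x^2+36x+144 = (−2x^2+2x+24)(x+6) + (0)
The last nonzero remainder x+6 is already monic.

x+6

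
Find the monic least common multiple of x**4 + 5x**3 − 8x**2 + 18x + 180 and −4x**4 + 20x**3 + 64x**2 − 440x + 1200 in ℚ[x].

x**6 + 4x**5 − 43x**4 − 124x**3 + 402x**2 − 720x − 5400

Euclidean algorithm in ℚ[x]:
  x**4 + 5x**3 − 8x**2 + 18x + 180 = (−1/4)(−4x**4 + 20x**3 + 64x**2 − 440x + 1200) + (10x**3 + 8x**2 − 92x + 480)
  −4x**4 + 20x**3 + 64x**2 − 440x + 1200 = (−(2/5)x + 58/25)(10x**3 + 8x**2 − 92x + 480) + ((216/25)x**2 − (864/25)x + 432/5)
  10x**3 + 8x**2 − 92x + 480 = ((125/108)x + 50/9)((216/25)x**2 − (864/25)x + 432/5) + (0)
Last nonzero remainder: (216/25)x**2 − (864/25)x + 432/5. Dividing through by 216/25 gives the monic gcd x**2 − 4x + 10.
Then lcm(f, g) = f·g / gcd(f, g); expanding and making the result monic gives the answer.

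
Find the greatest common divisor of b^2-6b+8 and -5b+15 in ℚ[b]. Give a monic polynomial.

Apply the Euclidean algorithm:
  b^2-6b+8 = (-(1/5)b+3/5)(-5b+15) + (-1)
  -5b+15 = (5b-15)(-1) + (0)
The last nonzero remainder is the constant -1, so the polynomials are coprime and gcd = 1.

1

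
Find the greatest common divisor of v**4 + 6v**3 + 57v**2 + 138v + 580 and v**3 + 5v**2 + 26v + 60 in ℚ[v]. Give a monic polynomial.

v**2 + 2v + 20

Repeated division with remainder:
  v**4 + 6v**3 + 57v**2 + 138v + 580 = (v + 1)(v**3 + 5v**2 + 26v + 60) + (26v**2 + 52v + 520)
  v**3 + 5v**2 + 26v + 60 = ((1/26)v + 3/26)(26v**2 + 52v + 520) + (0)
Last nonzero remainder: 26v**2 + 52v + 520. Dividing through by 26 gives the monic gcd v**2 + 2v + 20.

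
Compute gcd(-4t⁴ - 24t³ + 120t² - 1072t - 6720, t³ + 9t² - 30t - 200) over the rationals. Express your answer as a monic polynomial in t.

Euclidean algorithm in ℚ[t]:
  -4t⁴ - 24t³ + 120t² - 1072t - 6720 = (-4t + 12)(t³ + 9t² - 30t - 200) + (-108t² - 1512t - 4320)
  t³ + 9t² - 30t - 200 = (-(1/108)t + 5/108)(-108t² - 1512t - 4320) + (0)
Last nonzero remainder: -108t² - 1512t - 4320. Dividing through by -108 gives the monic gcd t² + 14t + 40.

t² + 14t + 40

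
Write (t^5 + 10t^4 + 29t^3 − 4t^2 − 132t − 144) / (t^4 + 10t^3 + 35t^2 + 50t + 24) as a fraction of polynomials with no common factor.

(t^2 + t − 6)/(t + 1)

By polynomial division,
  t^5 + 10t^4 + 29t^3 − 4t^2 − 132t − 144 = (t)(t^4 + 10t^3 + 35t^2 + 50t + 24) + (−6t^3 − 54t^2 − 156t − 144)
  t^4 + 10t^3 + 35t^2 + 50t + 24 = (−(1/6)t − 1/6)(−6t^3 − 54t^2 − 156t − 144) + (0)
Last nonzero remainder: −6t^3 − 54t^2 − 156t − 144. Dividing through by −6 gives the monic gcd t^3 + 9t^2 + 26t + 24.
Cancel t^3 + 9t^2 + 26t + 24 from numerator and denominator to get the reduced form.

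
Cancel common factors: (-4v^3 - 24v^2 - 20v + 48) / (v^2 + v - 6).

(-4v^2 - 12v + 16)/(v - 2)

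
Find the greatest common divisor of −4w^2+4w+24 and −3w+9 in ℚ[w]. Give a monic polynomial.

w−3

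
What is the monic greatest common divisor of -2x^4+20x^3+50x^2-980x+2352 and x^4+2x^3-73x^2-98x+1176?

By polynomial division,
  -2x^4+20x^3+50x^2-980x+2352 = (-2)(x^4+2x^3-73x^2-98x+1176) + (24x^3-96x^2-1176x+4704)
  x^4+2x^3-73x^2-98x+1176 = ((1/24)x+1/4)(24x^3-96x^2-1176x+4704) + (0)
Last nonzero remainder: 24x^3-96x^2-1176x+4704. Dividing through by 24 gives the monic gcd x^3-4x^2-49x+196.

x^3-4x^2-49x+196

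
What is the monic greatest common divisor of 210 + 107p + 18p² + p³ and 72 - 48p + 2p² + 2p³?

6 + p

Repeated division with remainder:
  p³ + 18p² + 107p + 210 = (1/2)(2p³ + 2p² - 48p + 72) + (17p² + 131p + 174)
  2p³ + 2p² - 48p + 72 = ((2/17)p - 228/289)(17p² + 131p + 174) + ((10080/289)p + 60480/289)
  17p² + 131p + 174 = ((4913/10080)p + 8381/10080)((10080/289)p + 60480/289) + (0)
Last nonzero remainder: (10080/289)p + 60480/289. Dividing through by 10080/289 gives the monic gcd p + 6.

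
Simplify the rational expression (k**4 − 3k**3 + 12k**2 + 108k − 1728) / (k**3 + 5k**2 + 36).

(k**3 − 9k**2 + 66k − 288)/(k**2 − k + 6)

Apply the Euclidean algorithm:
  k**4 − 3k**3 + 12k**2 + 108k − 1728 = (k − 8)(k**3 + 5k**2 + 36) + (52k**2 + 72k − 1440)
  k**3 + 5k**2 + 36 = ((1/52)k + 47/676)(52k**2 + 72k − 1440) + ((3834/169)k + 23004/169)
  52k**2 + 72k − 1440 = ((4394/1917)k − 6760/639)((3834/169)k + 23004/169) + (0)
Last nonzero remainder: (3834/169)k + 23004/169. Dividing through by 3834/169 gives the monic gcd k + 6.
Cancel k + 6 from numerator and denominator to get the reduced form.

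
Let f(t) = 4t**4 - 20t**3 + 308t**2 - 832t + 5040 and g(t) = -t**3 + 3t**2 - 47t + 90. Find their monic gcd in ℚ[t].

t**2 - t + 45

Repeated division with remainder:
  4t**4 - 20t**3 + 308t**2 - 832t + 5040 = (-4t + 8)(-t**3 + 3t**2 - 47t + 90) + (96t**2 - 96t + 4320)
  -t**3 + 3t**2 - 47t + 90 = (-(1/96)t + 1/48)(96t**2 - 96t + 4320) + (0)
Last nonzero remainder: 96t**2 - 96t + 4320. Dividing through by 96 gives the monic gcd t**2 - t + 45.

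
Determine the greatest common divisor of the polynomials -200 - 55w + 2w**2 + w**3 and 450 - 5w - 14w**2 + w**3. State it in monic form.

By polynomial division,
  w**3 + 2w**2 - 55w - 200 = (w**3 - 14w**2 - 5w + 450) + (16w**2 - 50w - 650)
  w**3 - 14w**2 - 5w + 450 = ((1/16)w - 87/128)(16w**2 - 50w - 650) + ((105/64)w + 525/64)
  16w**2 - 50w - 650 = ((1024/105)w - 1664/21)((105/64)w + 525/64) + (0)
Last nonzero remainder: (105/64)w + 525/64. Dividing through by 105/64 gives the monic gcd w + 5.

5 + w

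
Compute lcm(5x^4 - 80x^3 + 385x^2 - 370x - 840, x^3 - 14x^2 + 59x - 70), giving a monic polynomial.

Repeated division with remainder:
  5x^4 - 80x^3 + 385x^2 - 370x - 840 = (5x - 10)(x^3 - 14x^2 + 59x - 70) + (-50x^2 + 570x - 1540)
  x^3 - 14x^2 + 59x - 70 = (-(1/50)x + 13/250)(-50x^2 + 570x - 1540) + (-(36/25)x + 252/25)
  -50x^2 + 570x - 1540 = ((625/18)x - 1375/9)(-(36/25)x + 252/25) + (0)
Last nonzero remainder: -(36/25)x + 252/25. Dividing through by -36/25 gives the monic gcd x - 7.
Then lcm(f, g) = f·g / gcd(f, g); expanding and making the result monic gives the answer.

x^6 - 23x^5 + 199x^4 - 773x^3 + 1120x^2 + 436x - 1680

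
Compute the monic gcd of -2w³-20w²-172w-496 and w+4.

w+4

Repeated division with remainder:
  -2w³-20w²-172w-496 = (-2w²-12w-124)(w+4) + (0)
The last nonzero remainder w+4 is already monic.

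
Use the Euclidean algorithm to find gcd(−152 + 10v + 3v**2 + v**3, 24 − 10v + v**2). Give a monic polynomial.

Apply the Euclidean algorithm:
  v**3 + 3v**2 + 10v − 152 = (v + 13)(v**2 − 10v + 24) + (116v − 464)
  v**2 − 10v + 24 = ((1/116)v − 3/58)(116v − 464) + (0)
Last nonzero remainder: 116v − 464. Dividing through by 116 gives the monic gcd v − 4.

−4 + v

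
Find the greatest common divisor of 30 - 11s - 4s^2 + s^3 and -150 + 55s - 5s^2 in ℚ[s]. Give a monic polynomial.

-5 + s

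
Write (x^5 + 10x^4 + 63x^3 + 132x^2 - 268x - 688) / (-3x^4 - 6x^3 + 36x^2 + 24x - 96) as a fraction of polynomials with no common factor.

Euclidean algorithm in ℚ[x]:
  x^5 + 10x^4 + 63x^3 + 132x^2 - 268x - 688 = (-(1/3)x - 8/3)(-3x^4 - 6x^3 + 36x^2 + 24x - 96) + (59x^3 + 236x^2 - 236x - 944)
  -3x^4 - 6x^3 + 36x^2 + 24x - 96 = (-(3/59)x + 6/59)(59x^3 + 236x^2 - 236x - 944) + (0)
Last nonzero remainder: 59x^3 + 236x^2 - 236x - 944. Dividing through by 59 gives the monic gcd x^3 + 4x^2 - 4x - 16.
Cancel x^3 + 4x^2 - 4x - 16 from numerator and denominator to get the reduced form.

(-x^2 - 6x - 43)/(3x - 6)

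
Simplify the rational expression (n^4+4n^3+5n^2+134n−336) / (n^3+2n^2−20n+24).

(n^3+6n^2+17n+168)/(n^2+4n−12)

Apply the Euclidean algorithm:
  n^4+4n^3+5n^2+134n−336 = (n+2)(n^3+2n^2−20n+24) + (21n^2+150n−384)
  n^3+2n^2−20n+24 = ((1/21)n−12/49)(21n^2+150n−384) + ((1716/49)n−3432/49)
  21n^2+150n−384 = ((343/572)n+784/143)((1716/49)n−3432/49) + (0)
Last nonzero remainder: (1716/49)n−3432/49. Dividing through by 1716/49 gives the monic gcd n−2.
Cancel n−2 from numerator and denominator to get the reduced form.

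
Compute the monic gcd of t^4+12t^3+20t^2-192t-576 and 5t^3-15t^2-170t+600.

t^2+2t-24

Repeated division with remainder:
  t^4+12t^3+20t^2-192t-576 = ((1/5)t+3)(5t^3-15t^2-170t+600) + (99t^2+198t-2376)
  5t^3-15t^2-170t+600 = ((5/99)t-25/99)(99t^2+198t-2376) + (0)
Last nonzero remainder: 99t^2+198t-2376. Dividing through by 99 gives the monic gcd t^2+2t-24.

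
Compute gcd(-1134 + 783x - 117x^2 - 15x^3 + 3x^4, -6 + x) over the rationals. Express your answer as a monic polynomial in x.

Repeated division with remainder:
  3x^4 - 15x^3 - 117x^2 + 783x - 1134 = (3x^3 + 3x^2 - 99x + 189)(x - 6) + (0)
The last nonzero remainder x - 6 is already monic.

-6 + x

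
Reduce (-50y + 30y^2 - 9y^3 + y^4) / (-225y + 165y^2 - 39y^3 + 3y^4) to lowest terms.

By polynomial division,
  y^4 - 9y^3 + 30y^2 - 50y = (1/3)(3y^4 - 39y^3 + 165y^2 - 225y) + (4y^3 - 25y^2 + 25y)
  3y^4 - 39y^3 + 165y^2 - 225y = ((3/4)y - 81/16)(4y^3 - 25y^2 + 25y) + ((315/16)y^2 - (1575/16)y)
  4y^3 - 25y^2 + 25y = ((64/315)y - 16/63)((315/16)y^2 - (1575/16)y) + (0)
Last nonzero remainder: (315/16)y^2 - (1575/16)y. Dividing through by 315/16 gives the monic gcd y^2 - 5y.
Cancel y^2 - 5y from numerator and denominator to get the reduced form.

(10 - 4y + y^2)/(45 - 24y + 3y^2)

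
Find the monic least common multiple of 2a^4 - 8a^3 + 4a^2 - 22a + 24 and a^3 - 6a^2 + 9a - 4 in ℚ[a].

a^5 - 5a^4 + 6a^3 - 13a^2 + 23a - 12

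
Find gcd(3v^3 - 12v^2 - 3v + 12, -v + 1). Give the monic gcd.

v - 1

Repeated division with remainder:
  3v^3 - 12v^2 - 3v + 12 = (-3v^2 + 9v + 12)(-v + 1) + (0)
Last nonzero remainder: -v + 1. Dividing through by -1 gives the monic gcd v - 1.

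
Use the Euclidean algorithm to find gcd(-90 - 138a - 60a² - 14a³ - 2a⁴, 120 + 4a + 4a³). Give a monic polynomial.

Euclidean algorithm in ℚ[a]:
  -2a⁴ - 14a³ - 60a² - 138a - 90 = (-(1/2)a - 7/2)(4a³ + 4a + 120) + (-58a² - 64a + 330)
  4a³ + 4a + 120 = (-(2/29)a + 64/841)(-58a² - 64a + 330) + ((26600/841)a + 79800/841)
  -58a² - 64a + 330 = (-(24389/13300)a + 9251/2660)((26600/841)a + 79800/841) + (0)
Last nonzero remainder: (26600/841)a + 79800/841. Dividing through by 26600/841 gives the monic gcd a + 3.

3 + a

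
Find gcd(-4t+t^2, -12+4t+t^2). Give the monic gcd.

1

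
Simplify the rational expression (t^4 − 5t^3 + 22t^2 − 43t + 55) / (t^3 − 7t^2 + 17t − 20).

(t^2 − 2t + 11)/(t − 4)

Apply the Euclidean algorithm:
  t^4 − 5t^3 + 22t^2 − 43t + 55 = (t + 2)(t^3 − 7t^2 + 17t − 20) + (19t^2 − 57t + 95)
  t^3 − 7t^2 + 17t − 20 = ((1/19)t − 4/19)(19t^2 − 57t + 95) + (0)
Last nonzero remainder: 19t^2 − 57t + 95. Dividing through by 19 gives the monic gcd t^2 − 3t + 5.
Cancel t^2 − 3t + 5 from numerator and denominator to get the reduced form.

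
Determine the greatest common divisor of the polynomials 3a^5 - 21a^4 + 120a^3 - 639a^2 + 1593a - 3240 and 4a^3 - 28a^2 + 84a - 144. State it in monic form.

Apply the Euclidean algorithm:
  3a^5 - 21a^4 + 120a^3 - 639a^2 + 1593a - 3240 = ((3/4)a^2 + 57/4)(4a^3 - 28a^2 + 84a - 144) + (-132a^2 + 396a - 1188)
  4a^3 - 28a^2 + 84a - 144 = (-(1/33)a + 4/33)(-132a^2 + 396a - 1188) + (0)
Last nonzero remainder: -132a^2 + 396a - 1188. Dividing through by -132 gives the monic gcd a^2 - 3a + 9.

a^2 - 3a + 9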